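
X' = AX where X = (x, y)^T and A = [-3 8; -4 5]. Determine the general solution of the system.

Coefficient matrix A = [[-3, 8], [-4, 5]].
Characteristic polynomial det(A - λI) = λ^2 - 2λ + 17 = 0.
Eigenvalues λ = 1 ± 4i (complex conjugate pair).
For λ=1+4i: an eigenvector is (-1,0) - i(1,1) = (-1 - i, 0 - i).
A real fundamental pair from Re and Im of e^((1+4i)t)v: X_1 = e^(t)(cos(4t)·(-1,0) + sin(4t)·(1,1)), X_2 = e^(t)(sin(4t)·(-1,0) - cos(4t)·(1,1)).
General solution: c_1X_1 + c_2X_2.

x(t) = c_1e^(t)sin(4t) - c_1e^(t)cos(4t) - c_2e^(t)sin(4t) - c_2e^(t)cos(4t), y(t) = c_1e^(t)sin(4t) - c_2e^(t)cos(4t)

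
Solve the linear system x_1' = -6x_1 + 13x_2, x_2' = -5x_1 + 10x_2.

Coefficient matrix A = [[-6, 13], [-5, 10]].
Characteristic polynomial det(A - λI) = λ^2 - 4λ + 5 = 0.
Eigenvalues λ = 2 ± i (complex conjugate pair).
For λ=2+i: an eigenvector is (3,2) - i(2,1) = (3 - 2i, 2 - i).
A real fundamental pair from Re and Im of e^((2+i)t)v: X_1 = e^(2t)(cos(t)·(3,2) + sin(t)·(2,1)), X_2 = e^(2t)(sin(t)·(3,2) - cos(t)·(2,1)).
General solution: c_1X_1 + c_2X_2.

x_1(t) = 2c_1e^(2t)sin(t) + 3c_1e^(2t)cos(t) + 3c_2e^(2t)sin(t) - 2c_2e^(2t)cos(t), x_2(t) = c_1e^(2t)sin(t) + 2c_1e^(2t)cos(t) + 2c_2e^(2t)sin(t) - c_2e^(2t)cos(t)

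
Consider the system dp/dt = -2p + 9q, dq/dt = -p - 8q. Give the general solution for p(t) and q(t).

Coefficient matrix A = [[-2, 9], [-1, -8]].
Characteristic polynomial det(A - λI) = λ^2 + 10λ + 25 = 0.
Single eigenvalue λ = -5 with algebraic multiplicity 2.
Eigenvector v = (3,-1); generalized eigenvector w with (A-λI)w=v is (1,0).
General solution: e^(-5t)[K_1·v + K_2·(t·v + w)].

p(t) = 3K_1e^(-5t) + 3K_2te^(-5t) + K_2e^(-5t), q(t) = -K_1e^(-5t) - K_2te^(-5t)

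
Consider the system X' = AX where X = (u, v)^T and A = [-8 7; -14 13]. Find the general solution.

u(t) = K_1e^(-t) - K_2e^(6t), v(t) = K_1e^(-t) - 2K_2e^(6t)

Coefficient matrix A = [[-8, 7], [-14, 13]].
Characteristic polynomial det(A - λI) = λ^2 - 5λ - 6 = 0.
Eigenvalues λ = -1, 6.
For λ=-1: (A-λI) row 1 is [-7, 7], so an eigenvector is (1, 1).
For λ=6: (A-λI) row 1 is [-14, 7], so an eigenvector is (-1, -2).
General solution: K_1e^(-t)(1,1) + K_2e^(6t)(-1,-2).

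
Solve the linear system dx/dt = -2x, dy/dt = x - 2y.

x(t) = c_2e^(-2t), y(t) = c_1e^(-2t) + c_2te^(-2t) + 3c_2e^(-2t)

Coefficient matrix A = [[-2, 0], [1, -2]].
Characteristic polynomial det(A - λI) = λ^2 + 4λ + 4 = 0.
Single eigenvalue λ = -2 with algebraic multiplicity 2.
Eigenvector v = (0,1); generalized eigenvector w with (A-λI)w=v is (1,3).
General solution: e^(-2t)[c_1·v + c_2·(t·v + w)].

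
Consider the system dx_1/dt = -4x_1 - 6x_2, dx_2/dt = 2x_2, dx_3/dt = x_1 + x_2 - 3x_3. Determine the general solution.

x_1(t) = C_1e^(-4t) - C_2e^(2t), x_2(t) = C_2e^(2t), x_3(t) = -C_1e^(-4t) + C_3e^(-3t)

Coefficient matrix A = [[-4, -6, 0], [0, 2, 0], [1, 1, -3]].
det(A - λI) = 0 gives eigenvalues λ = -4, 2, -3.
For λ=-4: eigenvector (1,0,-1).
For λ=2: eigenvector (-1,1,0).
For λ=-3: eigenvector (0,0,1).
General solution: C_1e^(-4t)(1,0,-1) + C_2e^(2t)(-1,1,0) + C_3e^(-3t)(0,0,1).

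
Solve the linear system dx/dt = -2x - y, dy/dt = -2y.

x(t) = c_1e^(-2t) + c_2te^(-2t) - 2c_2e^(-2t), y(t) = -c_2e^(-2t)

Coefficient matrix A = [[-2, -1], [0, -2]].
Characteristic polynomial det(A - λI) = λ^2 + 4λ + 4 = 0.
Single eigenvalue λ = -2 with algebraic multiplicity 2.
Eigenvector v = (1,0); generalized eigenvector w with (A-λI)w=v is (-2,-1).
General solution: e^(-2t)[c_1·v + c_2·(t·v + w)].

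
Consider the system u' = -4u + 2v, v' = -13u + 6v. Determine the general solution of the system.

Coefficient matrix A = [[-4, 2], [-13, 6]].
Characteristic polynomial det(A - λI) = λ^2 - 2λ + 2 = 0.
Eigenvalues λ = 1 ± i (complex conjugate pair).
For λ=1+i: an eigenvector is (1,2) - i(-1,-3) = (1 + i, 2 + 3i).
A real fundamental pair from Re and Im of e^((1+i)t)v: X_1 = e^(t)(cos(t)·(1,2) + sin(t)·(-1,-3)), X_2 = e^(t)(sin(t)·(1,2) - cos(t)·(-1,-3)).
General solution: K_1X_1 + K_2X_2.

u(t) = -K_1e^(t)sin(t) + K_1e^(t)cos(t) + K_2e^(t)sin(t) + K_2e^(t)cos(t), v(t) = -3K_1e^(t)sin(t) + 2K_1e^(t)cos(t) + 2K_2e^(t)sin(t) + 3K_2e^(t)cos(t)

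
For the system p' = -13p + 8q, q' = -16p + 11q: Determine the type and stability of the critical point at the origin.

saddle

A = [[-13,8],[-16,11]]; det(A-λI) = λ^2 + 2λ - 15.
λ = 3, -5: opposite signs.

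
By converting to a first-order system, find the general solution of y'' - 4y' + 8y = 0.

y(t) = c_1e^(2t)cos(2t) + c_2e^(2t)sin(2t)

Let x_1 = y, x_2 = y'. Then x_1' = x_2 and x_2' = -8x_1 + 4x_2.
A = [[0,1],[-8,4]]; det(A-λI) = λ^2 - 4λ + 8.
Eigenvalues λ = 2 ± 2i.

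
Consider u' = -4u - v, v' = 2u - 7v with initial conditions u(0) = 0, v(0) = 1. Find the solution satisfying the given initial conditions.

u(t) = -e^(-5t) + e^(-6t), v(t) = -e^(-5t) + 2e^(-6t)

Coefficient matrix A = [[-4, -1], [2, -7]].
Characteristic polynomial det(A - λI) = λ^2 + 11λ + 30 = 0.
Eigenvalues λ = -6, -5.
For λ=-6: (A-λI) row 1 is [2, -1], so an eigenvector is (1, 2).
For λ=-5: (A-λI) row 1 is [1, -1], so an eigenvector is (-1, -1).
General solution: K_1e^(-6t)(1,2) + K_2e^(-5t)(-1,-1).
Applying u(0)=0, v(0)=1 gives K_1=1, K_2=1.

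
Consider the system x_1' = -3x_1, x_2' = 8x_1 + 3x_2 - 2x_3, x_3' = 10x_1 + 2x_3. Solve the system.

x_1(t) = K_1e^(-3t), x_2(t) = -2K_1e^(-3t) + 2K_2e^(2t) + K_3e^(3t), x_3(t) = -2K_1e^(-3t) + K_2e^(2t)

Coefficient matrix A = [[-3, 0, 0], [8, 3, -2], [10, 0, 2]].
det(A - λI) = 0 gives eigenvalues λ = -3, 2, 3.
For λ=-3: eigenvector (1,-2,-2).
For λ=2: eigenvector (0,2,1).
For λ=3: eigenvector (0,1,0).
General solution: K_1e^(-3t)(1,-2,-2) + K_2e^(2t)(0,2,1) + K_3e^(3t)(0,1,0).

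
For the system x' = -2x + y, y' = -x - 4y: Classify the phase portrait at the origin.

stable improper node

A = [[-2,1],[-1,-4]]; det(A-λI) = λ^2 + 6λ + 9.
repeated λ = -3 with a single eigenvector.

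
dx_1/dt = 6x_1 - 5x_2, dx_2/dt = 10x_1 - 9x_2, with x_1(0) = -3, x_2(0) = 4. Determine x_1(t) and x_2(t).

x_1(t) = -10e^(t) + 7e^(-4t), x_2(t) = -10e^(t) + 14e^(-4t)

Coefficient matrix A = [[6, -5], [10, -9]].
Characteristic polynomial det(A - λI) = λ^2 + 3λ - 4 = 0.
Eigenvalues λ = -4, 1.
For λ=-4: (A-λI) row 1 is [10, -5], so an eigenvector is (1, 2).
For λ=1: (A-λI) row 1 is [5, -5], so an eigenvector is (-1, -1).
General solution: c_1e^(-4t)(1,2) + c_2e^(t)(-1,-1).
Applying x_1(0)=-3, x_2(0)=4 gives c_1=7, c_2=10.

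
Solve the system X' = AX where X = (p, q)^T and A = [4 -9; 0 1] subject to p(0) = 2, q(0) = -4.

Coefficient matrix A = [[4, -9], [0, 1]].
Characteristic polynomial det(A - λI) = λ^2 - 5λ + 4 = 0.
Eigenvalues λ = 4, 1.
For λ=4: (A-λI) row 1 is [0, -9], so an eigenvector is (1, 0).
For λ=1: (A-λI) row 1 is [3, -9], so an eigenvector is (-3, -1).
General solution: C_1e^(4t)(1,0) + C_2e^(t)(-3,-1).
Applying p(0)=2, q(0)=-4 gives C_1=14, C_2=4.

p(t) = 14e^(4t) - 12e^(t), q(t) = -4e^(t)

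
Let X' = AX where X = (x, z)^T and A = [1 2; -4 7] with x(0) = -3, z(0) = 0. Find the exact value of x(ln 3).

567

A = [[1,2],[-4,7]]; eigenvalues λ = 5, 3.
Eigenvectors: (-1,-2) for λ=5, (-1,-1) for λ=3.
From the initial condition, c_1 = -3, c_2 = 6.
x(ln 3) = (-3)(3^5)(-1) + (6)(3^3)(-1) = 567.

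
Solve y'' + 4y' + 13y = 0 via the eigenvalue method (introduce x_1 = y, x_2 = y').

y(t) = C_1e^(-2t)cos(3t) + C_2e^(-2t)sin(3t)

Let x_1 = y, x_2 = y'. Then x_1' = x_2 and x_2' = -13x_1 - 4x_2.
A = [[0,1],[-13,-4]]; det(A-λI) = λ^2 + 4λ + 13.
Eigenvalues λ = -2 ± 3i.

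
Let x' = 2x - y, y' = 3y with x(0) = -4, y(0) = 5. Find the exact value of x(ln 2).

A = [[2,-1],[0,3]]; eigenvalues λ = 3, 2.
Eigenvectors: (1,-1) for λ=3, (1,0) for λ=2.
From the initial condition, c_1 = -5, c_2 = 1.
x(ln 2) = (-5)(2^3)(1) + (1)(2^2)(1) = -36.

-36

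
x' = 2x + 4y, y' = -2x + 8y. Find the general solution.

x(t) = -2c_1e^(4t) - c_2e^(6t), y(t) = -c_1e^(4t) - c_2e^(6t)

Coefficient matrix A = [[2, 4], [-2, 8]].
Characteristic polynomial det(A - λI) = λ^2 - 10λ + 24 = 0.
Eigenvalues λ = 4, 6.
For λ=4: (A-λI) row 1 is [-2, 4], so an eigenvector is (-2, -1).
For λ=6: (A-λI) row 1 is [-4, 4], so an eigenvector is (-1, -1).
General solution: c_1e^(4t)(-2,-1) + c_2e^(6t)(-1,-1).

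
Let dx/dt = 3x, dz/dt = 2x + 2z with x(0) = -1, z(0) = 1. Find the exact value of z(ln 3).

A = [[3,0],[2,2]]; eigenvalues λ = 3, 2.
Eigenvectors: (1,2) for λ=3, (0,-1) for λ=2.
From the initial condition, c_1 = -1, c_2 = -3.
z(ln 3) = (-1)(3^3)(2) + (-3)(3^2)(-1) = -27.

-27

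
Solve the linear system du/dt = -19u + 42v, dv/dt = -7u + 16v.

u(t) = -2c_1e^(2t) + 3c_2e^(-5t), v(t) = -c_1e^(2t) + c_2e^(-5t)

Coefficient matrix A = [[-19, 42], [-7, 16]].
Characteristic polynomial det(A - λI) = λ^2 + 3λ - 10 = 0.
Eigenvalues λ = 2, -5.
For λ=2: (A-λI) row 1 is [-21, 42], so an eigenvector is (-2, -1).
For λ=-5: (A-λI) row 1 is [-14, 42], so an eigenvector is (3, 1).
General solution: c_1e^(2t)(-2,-1) + c_2e^(-5t)(3,1).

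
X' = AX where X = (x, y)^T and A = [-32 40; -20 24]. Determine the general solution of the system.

Coefficient matrix A = [[-32, 40], [-20, 24]].
Characteristic polynomial det(A - λI) = λ^2 + 8λ + 32 = 0.
Eigenvalues λ = -4 ± 4i (complex conjugate pair).
For λ=-4+4i: an eigenvector is (3,2) - i(-1,-1) = (3 + i, 2 + i).
A real fundamental pair from Re and Im of e^((-4+4i)t)v: X_1 = e^(-4t)(cos(4t)·(3,2) + sin(4t)·(-1,-1)), X_2 = e^(-4t)(sin(4t)·(3,2) - cos(4t)·(-1,-1)).
General solution: c_1X_1 + c_2X_2.

x(t) = -c_1e^(-4t)sin(4t) + 3c_1e^(-4t)cos(4t) + 3c_2e^(-4t)sin(4t) + c_2e^(-4t)cos(4t), y(t) = -c_1e^(-4t)sin(4t) + 2c_1e^(-4t)cos(4t) + 2c_2e^(-4t)sin(4t) + c_2e^(-4t)cos(4t)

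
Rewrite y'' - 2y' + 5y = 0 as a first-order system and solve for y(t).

Let x_1 = y, x_2 = y'. Then x_1' = x_2 and x_2' = -5x_1 + 2x_2.
A = [[0,1],[-5,2]]; det(A-λI) = λ^2 - 2λ + 5.
Eigenvalues λ = 1 ± 2i.

y(t) = K_1e^(t)cos(2t) + K_2e^(t)sin(2t)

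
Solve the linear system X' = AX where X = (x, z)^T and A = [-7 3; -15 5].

x(t) = -C_1e^(-t)sin(3t) + C_2e^(-t)cos(3t), z(t) = -2C_1e^(-t)sin(3t) - C_1e^(-t)cos(3t) - C_2e^(-t)sin(3t) + 2C_2e^(-t)cos(3t)

Coefficient matrix A = [[-7, 3], [-15, 5]].
Characteristic polynomial det(A - λI) = λ^2 + 2λ + 10 = 0.
Eigenvalues λ = -1 ± 3i (complex conjugate pair).
For λ=-1+3i: an eigenvector is (0,-1) - i(-1,-2) = (0 + i, -1 + 2i).
A real fundamental pair from Re and Im of e^((-1+3i)t)v: X_1 = e^(-t)(cos(3t)·(0,-1) + sin(3t)·(-1,-2)), X_2 = e^(-t)(sin(3t)·(0,-1) - cos(3t)·(-1,-2)).
General solution: C_1X_1 + C_2X_2.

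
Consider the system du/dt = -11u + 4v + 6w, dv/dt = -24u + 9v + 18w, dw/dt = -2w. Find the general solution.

u(t) = C_1e^(-3t) + C_2e^(t) - 2C_3e^(-2t), v(t) = 2C_1e^(-3t) + 3C_2e^(t) - 6C_3e^(-2t), w(t) = C_3e^(-2t)

Coefficient matrix A = [[-11, 4, 6], [-24, 9, 18], [0, 0, -2]].
det(A - λI) = 0 gives eigenvalues λ = -3, 1, -2.
For λ=-3: eigenvector (1,2,0).
For λ=1: eigenvector (1,3,0).
For λ=-2: eigenvector (-2,-6,1).
General solution: C_1e^(-3t)(1,2,0) + C_2e^(t)(1,3,0) + C_3e^(-2t)(-2,-6,1).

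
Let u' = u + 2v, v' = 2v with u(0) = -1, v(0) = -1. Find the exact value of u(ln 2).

-6

A = [[1,2],[0,2]]; eigenvalues λ = 1, 2.
Eigenvectors: (-1,0) for λ=1, (-2,-1) for λ=2.
From the initial condition, c_1 = -1, c_2 = 1.
u(ln 2) = (-1)(2^1)(-1) + (1)(2^2)(-2) = -6.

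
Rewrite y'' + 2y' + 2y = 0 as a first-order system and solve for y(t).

Let x_1 = y, x_2 = y'. Then x_1' = x_2 and x_2' = -2x_1 - 2x_2.
A = [[0,1],[-2,-2]]; det(A-λI) = λ^2 + 2λ + 2.
Eigenvalues λ = -1 ± i.

y(t) = c_1e^(-t)cos(t) + c_2e^(-t)sin(t)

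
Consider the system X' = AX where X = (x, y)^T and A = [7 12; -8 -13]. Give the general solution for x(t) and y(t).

Coefficient matrix A = [[7, 12], [-8, -13]].
Characteristic polynomial det(A - λI) = λ^2 + 6λ + 5 = 0.
Eigenvalues λ = -5, -1.
For λ=-5: (A-λI) row 1 is [12, 12], so an eigenvector is (1, -1).
For λ=-1: (A-λI) row 1 is [8, 12], so an eigenvector is (3, -2).
General solution: C_1e^(-5t)(1,-1) + C_2e^(-t)(3,-2).

x(t) = C_1e^(-5t) + 3C_2e^(-t), y(t) = -C_1e^(-5t) - 2C_2e^(-t)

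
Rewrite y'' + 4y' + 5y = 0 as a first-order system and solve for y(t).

Let x_1 = y, x_2 = y'. Then x_1' = x_2 and x_2' = -5x_1 - 4x_2.
A = [[0,1],[-5,-4]]; det(A-λI) = λ^2 + 4λ + 5.
Eigenvalues λ = -2 ± i.

y(t) = K_1e^(-2t)cos(t) + K_2e^(-2t)sin(t)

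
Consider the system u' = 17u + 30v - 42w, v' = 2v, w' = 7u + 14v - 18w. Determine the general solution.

u(t) = 2K_1e^(-4t) - 2K_2e^(2t) + 3K_3e^(3t), v(t) = K_2e^(2t), w(t) = K_1e^(-4t) + K_3e^(3t)

Coefficient matrix A = [[17, 30, -42], [0, 2, 0], [7, 14, -18]].
det(A - λI) = 0 gives eigenvalues λ = -4, 2, 3.
For λ=-4: eigenvector (2,0,1).
For λ=2: eigenvector (-2,1,0).
For λ=3: eigenvector (3,0,1).
General solution: K_1e^(-4t)(2,0,1) + K_2e^(2t)(-2,1,0) + K_3e^(3t)(3,0,1).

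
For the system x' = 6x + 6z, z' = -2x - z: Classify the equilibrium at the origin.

A = [[6,6],[-2,-1]]; det(A-λI) = λ^2 - 5λ + 6.
λ = 3, 2: both positive.

unstable node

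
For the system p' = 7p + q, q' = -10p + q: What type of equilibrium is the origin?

unstable spiral

A = [[7,1],[-10,1]]; det(A-λI) = λ^2 - 8λ + 17.
λ = 4 ± i: positive real part.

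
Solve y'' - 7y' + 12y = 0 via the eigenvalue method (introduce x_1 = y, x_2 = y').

Let x_1 = y, x_2 = y'. Then x_1' = x_2 and x_2' = -12x_1 + 7x_2.
A = [[0,1],[-12,7]]; det(A-λI) = λ^2 - 7λ + 12.
Eigenvalues λ = 3, 4 with eigenvectors (1,3), (1,4).

y(t) = K_1e^(3t) + K_2e^(4t)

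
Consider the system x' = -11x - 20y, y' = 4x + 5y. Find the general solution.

x(t) = -K_1e^(-3t)sin(4t) - 2K_1e^(-3t)cos(4t) - 2K_2e^(-3t)sin(4t) + K_2e^(-3t)cos(4t), y(t) = K_1e^(-3t)cos(4t) + K_2e^(-3t)sin(4t)

Coefficient matrix A = [[-11, -20], [4, 5]].
Characteristic polynomial det(A - λI) = λ^2 + 6λ + 25 = 0.
Eigenvalues λ = -3 ± 4i (complex conjugate pair).
For λ=-3+4i: an eigenvector is (-2,1) - i(-1,0) = (-2 + i, 1).
A real fundamental pair from Re and Im of e^((-3+4i)t)v: X_1 = e^(-3t)(cos(4t)·(-2,1) + sin(4t)·(-1,0)), X_2 = e^(-3t)(sin(4t)·(-2,1) - cos(4t)·(-1,0)).
General solution: K_1X_1 + K_2X_2.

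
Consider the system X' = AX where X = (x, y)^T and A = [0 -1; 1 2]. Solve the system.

x(t) = -c_1e^(t) - c_2te^(t) + 3c_2e^(t), y(t) = c_1e^(t) + c_2te^(t) - 2c_2e^(t)

Coefficient matrix A = [[0, -1], [1, 2]].
Characteristic polynomial det(A - λI) = λ^2 - 2λ + 1 = 0.
Single eigenvalue λ = 1 with algebraic multiplicity 2.
Eigenvector v = (-1,1); generalized eigenvector w with (A-λI)w=v is (3,-2).
General solution: e^(t)[c_1·v + c_2·(t·v + w)].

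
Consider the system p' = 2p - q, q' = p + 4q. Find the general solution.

Coefficient matrix A = [[2, -1], [1, 4]].
Characteristic polynomial det(A - λI) = λ^2 - 6λ + 9 = 0.
Single eigenvalue λ = 3 with algebraic multiplicity 2.
Eigenvector v = (1,-1); generalized eigenvector w with (A-λI)w=v is (0,-1).
General solution: e^(3t)[K_1·v + K_2·(t·v + w)].

p(t) = K_1e^(3t) + K_2te^(3t), q(t) = -K_1e^(3t) - K_2te^(3t) - K_2e^(3t)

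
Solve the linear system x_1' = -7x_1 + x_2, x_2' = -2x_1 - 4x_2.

x_1(t) = C_1e^(-6t) - C_2e^(-5t), x_2(t) = C_1e^(-6t) - 2C_2e^(-5t)

Coefficient matrix A = [[-7, 1], [-2, -4]].
Characteristic polynomial det(A - λI) = λ^2 + 11λ + 30 = 0.
Eigenvalues λ = -6, -5.
For λ=-6: (A-λI) row 1 is [-1, 1], so an eigenvector is (1, 1).
For λ=-5: (A-λI) row 1 is [-2, 1], so an eigenvector is (-1, -2).
General solution: C_1e^(-6t)(1,1) + C_2e^(-5t)(-1,-2).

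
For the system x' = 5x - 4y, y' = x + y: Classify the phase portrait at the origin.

A = [[5,-4],[1,1]]; det(A-λI) = λ^2 - 6λ + 9.
repeated λ = 3 with a single eigenvector.

unstable improper node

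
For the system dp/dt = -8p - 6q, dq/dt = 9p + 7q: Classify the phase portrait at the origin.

saddle

A = [[-8,-6],[9,7]]; det(A-λI) = λ^2 + λ - 2.
λ = 1, -2: opposite signs.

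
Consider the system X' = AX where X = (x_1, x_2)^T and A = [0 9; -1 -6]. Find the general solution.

x_1(t) = -3K_1e^(-3t) - 3K_2te^(-3t) - K_2e^(-3t), x_2(t) = K_1e^(-3t) + K_2te^(-3t)

Coefficient matrix A = [[0, 9], [-1, -6]].
Characteristic polynomial det(A - λI) = λ^2 + 6λ + 9 = 0.
Single eigenvalue λ = -3 with algebraic multiplicity 2.
Eigenvector v = (-3,1); generalized eigenvector w with (A-λI)w=v is (-1,0).
General solution: e^(-3t)[K_1·v + K_2·(t·v + w)].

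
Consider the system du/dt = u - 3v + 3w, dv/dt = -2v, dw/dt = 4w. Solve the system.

Coefficient matrix A = [[1, -3, 3], [0, -2, 0], [0, 0, 4]].
det(A - λI) = 0 gives eigenvalues λ = 1, 4, -2.
For λ=1: eigenvector (1,0,0).
For λ=4: eigenvector (1,0,1).
For λ=-2: eigenvector (1,1,0).
General solution: K_1e^(t)(1,0,0) + K_2e^(4t)(1,0,1) + K_3e^(-2t)(1,1,0).

u(t) = K_1e^(t) + K_2e^(4t) + K_3e^(-2t), v(t) = K_3e^(-2t), w(t) = K_2e^(4t)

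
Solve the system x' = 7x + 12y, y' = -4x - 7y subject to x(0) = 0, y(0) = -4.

x(t) = -24e^(t) + 24e^(-t), y(t) = 12e^(t) - 16e^(-t)

Coefficient matrix A = [[7, 12], [-4, -7]].
Characteristic polynomial det(A - λI) = λ^2 - 1 = 0.
Eigenvalues λ = -1, 1.
For λ=-1: (A-λI) row 1 is [8, 12], so an eigenvector is (3, -2).
For λ=1: (A-λI) row 1 is [6, 12], so an eigenvector is (2, -1).
General solution: c_1e^(-t)(3,-2) + c_2e^(t)(2,-1).
Applying x(0)=0, y(0)=-4 gives c_1=8, c_2=-12.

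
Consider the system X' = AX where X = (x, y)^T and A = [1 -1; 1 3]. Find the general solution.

Coefficient matrix A = [[1, -1], [1, 3]].
Characteristic polynomial det(A - λI) = λ^2 - 4λ + 4 = 0.
Single eigenvalue λ = 2 with algebraic multiplicity 2.
Eigenvector v = (1,-1); generalized eigenvector w with (A-λI)w=v is (-2,1).
General solution: e^(2t)[K_1·v + K_2·(t·v + w)].

x(t) = K_1e^(2t) + K_2te^(2t) - 2K_2e^(2t), y(t) = -K_1e^(2t) - K_2te^(2t) + K_2e^(2t)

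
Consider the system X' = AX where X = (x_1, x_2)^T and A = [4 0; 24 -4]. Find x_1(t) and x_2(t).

x_1(t) = c_2e^(4t), x_2(t) = -c_1e^(-4t) + 3c_2e^(4t)

Coefficient matrix A = [[4, 0], [24, -4]].
Characteristic polynomial det(A - λI) = λ^2 - 16 = 0.
Eigenvalues λ = -4, 4.
For λ=-4: (A-λI) row 1 is [8, 0], so an eigenvector is (0, -1).
For λ=4: (A-λI) row 2 is [24, -8], so an eigenvector is (1, 3).
General solution: c_1e^(-4t)(0,-1) + c_2e^(4t)(1,3).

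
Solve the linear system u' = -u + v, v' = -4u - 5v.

Coefficient matrix A = [[-1, 1], [-4, -5]].
Characteristic polynomial det(A - λI) = λ^2 + 6λ + 9 = 0.
Single eigenvalue λ = -3 with algebraic multiplicity 2.
Eigenvector v = (-1,2); generalized eigenvector w with (A-λI)w=v is (-1,1).
General solution: e^(-3t)[K_1·v + K_2·(t·v + w)].

u(t) = -K_1e^(-3t) - K_2te^(-3t) - K_2e^(-3t), v(t) = 2K_1e^(-3t) + 2K_2te^(-3t) + K_2e^(-3t)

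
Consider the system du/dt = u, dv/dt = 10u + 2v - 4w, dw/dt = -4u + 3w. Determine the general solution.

Coefficient matrix A = [[1, 0, 0], [10, 2, -4], [-4, 0, 3]].
det(A - λI) = 0 gives eigenvalues λ = 1, 2, 3.
For λ=1: eigenvector (1,-2,2).
For λ=2: eigenvector (0,1,0).
For λ=3: eigenvector (0,-4,1).
General solution: C_1e^(t)(1,-2,2) + C_2e^(2t)(0,1,0) + C_3e^(3t)(0,-4,1).

u(t) = C_1e^(t), v(t) = -2C_1e^(t) + C_2e^(2t) - 4C_3e^(3t), w(t) = 2C_1e^(t) + C_3e^(3t)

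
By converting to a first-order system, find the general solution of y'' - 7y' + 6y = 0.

Let x_1 = y, x_2 = y'. Then x_1' = x_2 and x_2' = -6x_1 + 7x_2.
A = [[0,1],[-6,7]]; det(A-λI) = λ^2 - 7λ + 6.
Eigenvalues λ = 1, 6 with eigenvectors (1,1), (1,6).

y(t) = K_1e^(t) + K_2e^(6t)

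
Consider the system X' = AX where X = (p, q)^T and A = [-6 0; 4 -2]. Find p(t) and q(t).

Coefficient matrix A = [[-6, 0], [4, -2]].
Characteristic polynomial det(A - λI) = λ^2 + 8λ + 12 = 0.
Eigenvalues λ = -2, -6.
For λ=-2: (A-λI) row 1 is [-4, 0], so an eigenvector is (0, -1).
For λ=-6: (A-λI) row 2 is [4, 4], so an eigenvector is (1, -1).
General solution: c_1e^(-2t)(0,-1) + c_2e^(-6t)(1,-1).

p(t) = c_2e^(-6t), q(t) = -c_1e^(-2t) - c_2e^(-6t)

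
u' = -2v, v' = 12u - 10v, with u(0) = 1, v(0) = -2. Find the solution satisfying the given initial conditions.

Coefficient matrix A = [[0, -2], [12, -10]].
Characteristic polynomial det(A - λI) = λ^2 + 10λ + 24 = 0.
Eigenvalues λ = -6, -4.
For λ=-6: (A-λI) row 1 is [6, -2], so an eigenvector is (-1, -3).
For λ=-4: (A-λI) row 1 is [4, -2], so an eigenvector is (1, 2).
General solution: C_1e^(-6t)(-1,-3) + C_2e^(-4t)(1,2).
Applying u(0)=1, v(0)=-2 gives C_1=4, C_2=5.

u(t) = 5e^(-4t) - 4e^(-6t), v(t) = 10e^(-4t) - 12e^(-6t)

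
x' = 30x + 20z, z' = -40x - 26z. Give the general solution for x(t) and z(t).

Coefficient matrix A = [[30, 20], [-40, -26]].
Characteristic polynomial det(A - λI) = λ^2 - 4λ + 20 = 0.
Eigenvalues λ = 2 ± 4i (complex conjugate pair).
For λ=2+4i: an eigenvector is (2,-3) - i(-1,1) = (2 + i, -3 - i).
A real fundamental pair from Re and Im of e^((2+4i)t)v: X_1 = e^(2t)(cos(4t)·(2,-3) + sin(4t)·(-1,1)), X_2 = e^(2t)(sin(4t)·(2,-3) - cos(4t)·(-1,1)).
General solution: c_1X_1 + c_2X_2.

x(t) = -c_1e^(2t)sin(4t) + 2c_1e^(2t)cos(4t) + 2c_2e^(2t)sin(4t) + c_2e^(2t)cos(4t), z(t) = c_1e^(2t)sin(4t) - 3c_1e^(2t)cos(4t) - 3c_2e^(2t)sin(4t) - c_2e^(2t)cos(4t)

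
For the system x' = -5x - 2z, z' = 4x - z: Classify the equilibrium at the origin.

stable spiral

A = [[-5,-2],[4,-1]]; det(A-λI) = λ^2 + 6λ + 13.
λ = -3 ± 2i: negative real part.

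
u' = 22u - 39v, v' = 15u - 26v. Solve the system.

Coefficient matrix A = [[22, -39], [15, -26]].
Characteristic polynomial det(A - λI) = λ^2 + 4λ + 13 = 0.
Eigenvalues λ = -2 ± 3i (complex conjugate pair).
For λ=-2+3i: an eigenvector is (-2,-1) - i(-3,-2) = (-2 + 3i, -1 + 2i).
A real fundamental pair from Re and Im of e^((-2+3i)t)v: X_1 = e^(-2t)(cos(3t)·(-2,-1) + sin(3t)·(-3,-2)), X_2 = e^(-2t)(sin(3t)·(-2,-1) - cos(3t)·(-3,-2)).
General solution: K_1X_1 + K_2X_2.

u(t) = -3K_1e^(-2t)sin(3t) - 2K_1e^(-2t)cos(3t) - 2K_2e^(-2t)sin(3t) + 3K_2e^(-2t)cos(3t), v(t) = -2K_1e^(-2t)sin(3t) - K_1e^(-2t)cos(3t) - K_2e^(-2t)sin(3t) + 2K_2e^(-2t)cos(3t)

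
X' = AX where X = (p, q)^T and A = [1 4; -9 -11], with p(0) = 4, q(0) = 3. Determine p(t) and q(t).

Coefficient matrix A = [[1, 4], [-9, -11]].
Characteristic polynomial det(A - λI) = λ^2 + 10λ + 25 = 0.
Single eigenvalue λ = -5 with algebraic multiplicity 2.
Eigenvector v = (2,-3); generalized eigenvector w with (A-λI)w=v is (-1,2).
General solution: e^(-5t)[K_1·v + K_2·(t·v + w)].
Applying p(0)=4, q(0)=3 gives K_1=11, K_2=18.

p(t) = 36te^(-5t) + 4e^(-5t), q(t) = -54te^(-5t) + 3e^(-5t)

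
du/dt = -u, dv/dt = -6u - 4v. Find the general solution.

Coefficient matrix A = [[-1, 0], [-6, -4]].
Characteristic polynomial det(A - λI) = λ^2 + 5λ + 4 = 0.
Eigenvalues λ = -4, -1.
For λ=-4: (A-λI) row 1 is [3, 0], so an eigenvector is (0, -1).
For λ=-1: (A-λI) row 2 is [-6, -3], so an eigenvector is (1, -2).
General solution: c_1e^(-4t)(0,-1) + c_2e^(-t)(1,-2).

u(t) = c_2e^(-t), v(t) = -c_1e^(-4t) - 2c_2e^(-t)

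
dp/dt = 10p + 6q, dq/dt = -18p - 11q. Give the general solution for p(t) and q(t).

p(t) = -2c_1e^(t) - c_2e^(-2t), q(t) = 3c_1e^(t) + 2c_2e^(-2t)

Coefficient matrix A = [[10, 6], [-18, -11]].
Characteristic polynomial det(A - λI) = λ^2 + λ - 2 = 0.
Eigenvalues λ = 1, -2.
For λ=1: (A-λI) row 1 is [9, 6], so an eigenvector is (-2, 3).
For λ=-2: (A-λI) row 1 is [12, 6], so an eigenvector is (-1, 2).
General solution: c_1e^(t)(-2,3) + c_2e^(-2t)(-1,2).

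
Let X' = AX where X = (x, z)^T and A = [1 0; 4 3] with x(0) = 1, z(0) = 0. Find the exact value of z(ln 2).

12

A = [[1,0],[4,3]]; eigenvalues λ = 1, 3.
Eigenvectors: (1,-2) for λ=1, (0,1) for λ=3.
From the initial condition, c_1 = 1, c_2 = 2.
z(ln 2) = (1)(2^1)(-2) + (2)(2^3)(1) = 12.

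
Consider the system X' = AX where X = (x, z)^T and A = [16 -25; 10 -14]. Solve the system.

x(t) = -C_1e^(t)sin(5t) - 2C_1e^(t)cos(5t) - 2C_2e^(t)sin(5t) + C_2e^(t)cos(5t), z(t) = -C_1e^(t)sin(5t) - C_1e^(t)cos(5t) - C_2e^(t)sin(5t) + C_2e^(t)cos(5t)

Coefficient matrix A = [[16, -25], [10, -14]].
Characteristic polynomial det(A - λI) = λ^2 - 2λ + 26 = 0.
Eigenvalues λ = 1 ± 5i (complex conjugate pair).
For λ=1+5i: an eigenvector is (-2,-1) - i(-1,-1) = (-2 + i, -1 + i).
A real fundamental pair from Re and Im of e^((1+5i)t)v: X_1 = e^(t)(cos(5t)·(-2,-1) + sin(5t)·(-1,-1)), X_2 = e^(t)(sin(5t)·(-2,-1) - cos(5t)·(-1,-1)).
General solution: C_1X_1 + C_2X_2.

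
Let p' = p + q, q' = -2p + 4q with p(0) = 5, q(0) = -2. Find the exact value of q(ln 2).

A = [[1,1],[-2,4]]; eigenvalues λ = 2, 3.
Eigenvectors: (-1,-1) for λ=2, (1,2) for λ=3.
From the initial condition, c_1 = -12, c_2 = -7.
q(ln 2) = (-12)(2^2)(-1) + (-7)(2^3)(2) = -64.

-64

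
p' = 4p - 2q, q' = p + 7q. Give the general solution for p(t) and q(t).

Coefficient matrix A = [[4, -2], [1, 7]].
Characteristic polynomial det(A - λI) = λ^2 - 11λ + 30 = 0.
Eigenvalues λ = 5, 6.
For λ=5: (A-λI) row 1 is [-1, -2], so an eigenvector is (-2, 1).
For λ=6: (A-λI) row 1 is [-2, -2], so an eigenvector is (1, -1).
General solution: K_1e^(5t)(-2,1) + K_2e^(6t)(1,-1).

p(t) = -2K_1e^(5t) + K_2e^(6t), q(t) = K_1e^(5t) - K_2e^(6t)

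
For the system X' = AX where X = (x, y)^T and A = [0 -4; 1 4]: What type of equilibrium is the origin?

unstable improper node

A = [[0,-4],[1,4]]; det(A-λI) = λ^2 - 4λ + 4.
repeated λ = 2 with a single eigenvector.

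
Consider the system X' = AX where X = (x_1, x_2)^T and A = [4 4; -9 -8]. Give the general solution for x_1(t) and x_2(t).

x_1(t) = -2K_1e^(-2t) - 2K_2te^(-2t) - K_2e^(-2t), x_2(t) = 3K_1e^(-2t) + 3K_2te^(-2t) + K_2e^(-2t)

Coefficient matrix A = [[4, 4], [-9, -8]].
Characteristic polynomial det(A - λI) = λ^2 + 4λ + 4 = 0.
Single eigenvalue λ = -2 with algebraic multiplicity 2.
Eigenvector v = (-2,3); generalized eigenvector w with (A-λI)w=v is (-1,1).
General solution: e^(-2t)[K_1·v + K_2·(t·v + w)].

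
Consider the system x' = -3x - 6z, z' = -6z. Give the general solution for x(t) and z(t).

x(t) = 2c_1e^(-6t) + c_2e^(-3t), z(t) = c_1e^(-6t)

Coefficient matrix A = [[-3, -6], [0, -6]].
Characteristic polynomial det(A - λI) = λ^2 + 9λ + 18 = 0.
Eigenvalues λ = -6, -3.
For λ=-6: (A-λI) row 1 is [3, -6], so an eigenvector is (2, 1).
For λ=-3: (A-λI) row 1 is [0, -6], so an eigenvector is (1, 0).
General solution: c_1e^(-6t)(2,1) + c_2e^(-3t)(1,0).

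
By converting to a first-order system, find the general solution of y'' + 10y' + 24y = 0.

Let x_1 = y, x_2 = y'. Then x_1' = x_2 and x_2' = -24x_1 - 10x_2.
A = [[0,1],[-24,-10]]; det(A-λI) = λ^2 + 10λ + 24.
Eigenvalues λ = -4, -6 with eigenvectors (1,-4), (1,-6).

y(t) = C_1e^(-4t) + C_2e^(-6t)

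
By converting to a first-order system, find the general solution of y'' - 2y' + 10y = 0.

y(t) = K_1e^(t)cos(3t) + K_2e^(t)sin(3t)

Let x_1 = y, x_2 = y'. Then x_1' = x_2 and x_2' = -10x_1 + 2x_2.
A = [[0,1],[-10,2]]; det(A-λI) = λ^2 - 2λ + 10.
Eigenvalues λ = 1 ± 3i.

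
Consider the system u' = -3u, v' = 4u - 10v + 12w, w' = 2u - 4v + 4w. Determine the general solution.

Coefficient matrix A = [[-3, 0, 0], [4, -10, 12], [2, -4, 4]].
det(A - λI) = 0 gives eigenvalues λ = -3, -2, -4.
For λ=-3: eigenvector (1,4,2).
For λ=-2: eigenvector (0,-3,-2).
For λ=-4: eigenvector (0,2,1).
General solution: C_1e^(-3t)(1,4,2) + C_2e^(-2t)(0,-3,-2) + C_3e^(-4t)(0,2,1).

u(t) = C_1e^(-3t), v(t) = 4C_1e^(-3t) - 3C_2e^(-2t) + 2C_3e^(-4t), w(t) = 2C_1e^(-3t) - 2C_2e^(-2t) + C_3e^(-4t)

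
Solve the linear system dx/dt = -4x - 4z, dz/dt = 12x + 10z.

Coefficient matrix A = [[-4, -4], [12, 10]].
Characteristic polynomial det(A - λI) = λ^2 - 6λ + 8 = 0.
Eigenvalues λ = 4, 2.
For λ=4: (A-λI) row 1 is [-8, -4], so an eigenvector is (-1, 2).
For λ=2: (A-λI) row 1 is [-6, -4], so an eigenvector is (2, -3).
General solution: c_1e^(4t)(-1,2) + c_2e^(2t)(2,-3).

x(t) = -c_1e^(4t) + 2c_2e^(2t), z(t) = 2c_1e^(4t) - 3c_2e^(2t)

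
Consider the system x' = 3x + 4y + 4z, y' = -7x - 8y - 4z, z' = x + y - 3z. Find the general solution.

Coefficient matrix A = [[3, 4, 4], [-7, -8, -4], [1, 1, -3]].
det(A - λI) = 0 gives eigenvalues λ = -3, -4, -1.
For λ=-3: eigenvector (-2,2,1).
For λ=-4: eigenvector (0,1,-1).
For λ=-1: eigenvector (1,-1,0).
General solution: C_1e^(-3t)(-2,2,1) + C_2e^(-4t)(0,1,-1) + C_3e^(-t)(1,-1,0).

x(t) = -2C_1e^(-3t) + C_3e^(-t), y(t) = 2C_1e^(-3t) + C_2e^(-4t) - C_3e^(-t), z(t) = C_1e^(-3t) - C_2e^(-4t)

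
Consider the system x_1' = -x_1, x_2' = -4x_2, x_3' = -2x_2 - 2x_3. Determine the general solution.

Coefficient matrix A = [[-1, 0, 0], [0, -4, 0], [0, -2, -2]].
det(A - λI) = 0 gives eigenvalues λ = -4, -1, -2.
For λ=-4: eigenvector (0,1,1).
For λ=-1: eigenvector (1,0,0).
For λ=-2: eigenvector (0,0,1).
General solution: C_1e^(-4t)(0,1,1) + C_2e^(-t)(1,0,0) + C_3e^(-2t)(0,0,1).

x_1(t) = C_2e^(-t), x_2(t) = C_1e^(-4t), x_3(t) = C_1e^(-4t) + C_3e^(-2t)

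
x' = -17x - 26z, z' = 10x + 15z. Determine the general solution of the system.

x(t) = -3K_1e^(-t)sin(2t) + 2K_1e^(-t)cos(2t) + 2K_2e^(-t)sin(2t) + 3K_2e^(-t)cos(2t), z(t) = 2K_1e^(-t)sin(2t) - K_1e^(-t)cos(2t) - K_2e^(-t)sin(2t) - 2K_2e^(-t)cos(2t)

Coefficient matrix A = [[-17, -26], [10, 15]].
Characteristic polynomial det(A - λI) = λ^2 + 2λ + 5 = 0.
Eigenvalues λ = -1 ± 2i (complex conjugate pair).
For λ=-1+2i: an eigenvector is (2,-1) - i(-3,2) = (2 + 3i, -1 - 2i).
A real fundamental pair from Re and Im of e^((-1+2i)t)v: X_1 = e^(-t)(cos(2t)·(2,-1) + sin(2t)·(-3,2)), X_2 = e^(-t)(sin(2t)·(2,-1) - cos(2t)·(-3,2)).
General solution: K_1X_1 + K_2X_2.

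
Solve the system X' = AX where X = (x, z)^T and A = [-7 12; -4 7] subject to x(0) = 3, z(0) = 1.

x(t) = -3e^(t) + 6e^(-t), z(t) = -2e^(t) + 3e^(-t)

Coefficient matrix A = [[-7, 12], [-4, 7]].
Characteristic polynomial det(A - λI) = λ^2 - 1 = 0.
Eigenvalues λ = -1, 1.
For λ=-1: (A-λI) row 1 is [-6, 12], so an eigenvector is (2, 1).
For λ=1: (A-λI) row 1 is [-8, 12], so an eigenvector is (-3, -2).
General solution: K_1e^(-t)(2,1) + K_2e^(t)(-3,-2).
Applying x(0)=3, z(0)=1 gives K_1=3, K_2=1.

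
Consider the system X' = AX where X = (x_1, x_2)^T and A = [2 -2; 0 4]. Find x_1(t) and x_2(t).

Coefficient matrix A = [[2, -2], [0, 4]].
Characteristic polynomial det(A - λI) = λ^2 - 6λ + 8 = 0.
Eigenvalues λ = 4, 2.
For λ=4: (A-λI) row 1 is [-2, -2], so an eigenvector is (-1, 1).
For λ=2: (A-λI) row 1 is [0, -2], so an eigenvector is (-1, 0).
General solution: c_1e^(4t)(-1,1) + c_2e^(2t)(-1,0).

x_1(t) = -c_1e^(4t) - c_2e^(2t), x_2(t) = c_1e^(4t)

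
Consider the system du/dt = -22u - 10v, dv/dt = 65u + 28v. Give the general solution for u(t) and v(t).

u(t) = -c_1e^(3t)sin(5t) - c_1e^(3t)cos(5t) - c_2e^(3t)sin(5t) + c_2e^(3t)cos(5t), v(t) = 2c_1e^(3t)sin(5t) + 3c_1e^(3t)cos(5t) + 3c_2e^(3t)sin(5t) - 2c_2e^(3t)cos(5t)

Coefficient matrix A = [[-22, -10], [65, 28]].
Characteristic polynomial det(A - λI) = λ^2 - 6λ + 34 = 0.
Eigenvalues λ = 3 ± 5i (complex conjugate pair).
For λ=3+5i: an eigenvector is (-1,3) - i(-1,2) = (-1 + i, 3 - 2i).
A real fundamental pair from Re and Im of e^((3+5i)t)v: X_1 = e^(3t)(cos(5t)·(-1,3) + sin(5t)·(-1,2)), X_2 = e^(3t)(sin(5t)·(-1,3) - cos(5t)·(-1,2)).
General solution: c_1X_1 + c_2X_2.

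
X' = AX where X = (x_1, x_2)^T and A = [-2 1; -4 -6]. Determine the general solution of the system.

Coefficient matrix A = [[-2, 1], [-4, -6]].
Characteristic polynomial det(A - λI) = λ^2 + 8λ + 16 = 0.
Single eigenvalue λ = -4 with algebraic multiplicity 2.
Eigenvector v = (1,-2); generalized eigenvector w with (A-λI)w=v is (1,-1).
General solution: e^(-4t)[K_1·v + K_2·(t·v + w)].

x_1(t) = K_1e^(-4t) + K_2te^(-4t) + K_2e^(-4t), x_2(t) = -2K_1e^(-4t) - 2K_2te^(-4t) - K_2e^(-4t)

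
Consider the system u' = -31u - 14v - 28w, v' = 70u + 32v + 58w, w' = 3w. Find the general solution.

u(t) = C_1e^(-3t) - 2C_2e^(4t), v(t) = -2C_1e^(-3t) + 5C_2e^(4t) - 2C_3e^(3t), w(t) = C_3e^(3t)

Coefficient matrix A = [[-31, -14, -28], [70, 32, 58], [0, 0, 3]].
det(A - λI) = 0 gives eigenvalues λ = -3, 4, 3.
For λ=-3: eigenvector (1,-2,0).
For λ=4: eigenvector (-2,5,0).
For λ=3: eigenvector (0,-2,1).
General solution: C_1e^(-3t)(1,-2,0) + C_2e^(4t)(-2,5,0) + C_3e^(3t)(0,-2,1).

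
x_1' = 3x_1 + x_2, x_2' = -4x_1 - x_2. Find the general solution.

Coefficient matrix A = [[3, 1], [-4, -1]].
Characteristic polynomial det(A - λI) = λ^2 - 2λ + 1 = 0.
Single eigenvalue λ = 1 with algebraic multiplicity 2.
Eigenvector v = (1,-2); generalized eigenvector w with (A-λI)w=v is (-1,3).
General solution: e^(t)[K_1·v + K_2·(t·v + w)].

x_1(t) = K_1e^(t) + K_2te^(t) - K_2e^(t), x_2(t) = -2K_1e^(t) - 2K_2te^(t) + 3K_2e^(t)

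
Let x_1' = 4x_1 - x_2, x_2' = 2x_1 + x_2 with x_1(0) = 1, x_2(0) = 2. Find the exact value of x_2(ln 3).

18

A = [[4,-1],[2,1]]; eigenvalues λ = 2, 3.
Eigenvectors: (-1,-2) for λ=2, (1,1) for λ=3.
From the initial condition, c_1 = -1, c_2 = 0.
x_2(ln 3) = (-1)(3^2)(-2) + (0)(3^3)(1) = 18.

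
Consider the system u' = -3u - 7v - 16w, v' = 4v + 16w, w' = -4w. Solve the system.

Coefficient matrix A = [[-3, -7, -16], [0, 4, 16], [0, 0, -4]].
det(A - λI) = 0 gives eigenvalues λ = -3, 4, -4.
For λ=-3: eigenvector (1,0,0).
For λ=4: eigenvector (-1,1,0).
For λ=-4: eigenvector (2,-2,1).
General solution: C_1e^(-3t)(1,0,0) + C_2e^(4t)(-1,1,0) + C_3e^(-4t)(2,-2,1).

u(t) = C_1e^(-3t) - C_2e^(4t) + 2C_3e^(-4t), v(t) = C_2e^(4t) - 2C_3e^(-4t), w(t) = C_3e^(-4t)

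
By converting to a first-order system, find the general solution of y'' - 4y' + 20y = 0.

Let x_1 = y, x_2 = y'. Then x_1' = x_2 and x_2' = -20x_1 + 4x_2.
A = [[0,1],[-20,4]]; det(A-λI) = λ^2 - 4λ + 20.
Eigenvalues λ = 2 ± 4i.

y(t) = K_1e^(2t)cos(4t) + K_2e^(2t)sin(4t)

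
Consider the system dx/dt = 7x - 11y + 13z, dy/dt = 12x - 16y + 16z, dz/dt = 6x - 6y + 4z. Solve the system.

x(t) = c_1e^(-4t) + 3c_2e^(t) + c_3e^(-2t), y(t) = c_1e^(-4t) + 4c_2e^(t) + 2c_3e^(-2t), z(t) = 2c_2e^(t) + c_3e^(-2t)

Coefficient matrix A = [[7, -11, 13], [12, -16, 16], [6, -6, 4]].
det(A - λI) = 0 gives eigenvalues λ = -4, 1, -2.
For λ=-4: eigenvector (1,1,0).
For λ=1: eigenvector (3,4,2).
For λ=-2: eigenvector (1,2,1).
General solution: c_1e^(-4t)(1,1,0) + c_2e^(t)(3,4,2) + c_3e^(-2t)(1,2,1).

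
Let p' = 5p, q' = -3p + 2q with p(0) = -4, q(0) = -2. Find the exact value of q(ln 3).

A = [[5,0],[-3,2]]; eigenvalues λ = 5, 2.
Eigenvectors: (1,-1) for λ=5, (0,-1) for λ=2.
From the initial condition, c_1 = -4, c_2 = 6.
q(ln 3) = (-4)(3^5)(-1) + (6)(3^2)(-1) = 918.

918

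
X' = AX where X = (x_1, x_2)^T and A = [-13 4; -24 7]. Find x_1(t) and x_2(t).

Coefficient matrix A = [[-13, 4], [-24, 7]].
Characteristic polynomial det(A - λI) = λ^2 + 6λ + 5 = 0.
Eigenvalues λ = -1, -5.
For λ=-1: (A-λI) row 1 is [-12, 4], so an eigenvector is (1, 3).
For λ=-5: (A-λI) row 1 is [-8, 4], so an eigenvector is (1, 2).
General solution: K_1e^(-t)(1,3) + K_2e^(-5t)(1,2).

x_1(t) = K_1e^(-t) + K_2e^(-5t), x_2(t) = 3K_1e^(-t) + 2K_2e^(-5t)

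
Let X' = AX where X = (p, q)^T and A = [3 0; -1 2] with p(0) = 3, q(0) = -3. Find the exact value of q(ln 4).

-192

A = [[3,0],[-1,2]]; eigenvalues λ = 3, 2.
Eigenvectors: (1,-1) for λ=3, (0,1) for λ=2.
From the initial condition, c_1 = 3, c_2 = 0.
q(ln 4) = (3)(4^3)(-1) + (0)(4^2)(1) = -192.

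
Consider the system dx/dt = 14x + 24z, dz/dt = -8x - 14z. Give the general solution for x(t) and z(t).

x(t) = -3c_1e^(-2t) + 2c_2e^(2t), z(t) = 2c_1e^(-2t) - c_2e^(2t)

Coefficient matrix A = [[14, 24], [-8, -14]].
Characteristic polynomial det(A - λI) = λ^2 - 4 = 0.
Eigenvalues λ = -2, 2.
For λ=-2: (A-λI) row 1 is [16, 24], so an eigenvector is (-3, 2).
For λ=2: (A-λI) row 1 is [12, 24], so an eigenvector is (2, -1).
General solution: c_1e^(-2t)(-3,2) + c_2e^(2t)(2,-1).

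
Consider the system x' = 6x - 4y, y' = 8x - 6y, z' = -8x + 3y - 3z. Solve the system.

x(t) = -C_1e^(2t) + C_2e^(-2t), y(t) = -C_1e^(2t) + 2C_2e^(-2t), z(t) = C_1e^(2t) - 2C_2e^(-2t) + C_3e^(-3t)

Coefficient matrix A = [[6, -4, 0], [8, -6, 0], [-8, 3, -3]].
det(A - λI) = 0 gives eigenvalues λ = 2, -2, -3.
For λ=2: eigenvector (-1,-1,1).
For λ=-2: eigenvector (1,2,-2).
For λ=-3: eigenvector (0,0,1).
General solution: C_1e^(2t)(-1,-1,1) + C_2e^(-2t)(1,2,-2) + C_3e^(-3t)(0,0,1).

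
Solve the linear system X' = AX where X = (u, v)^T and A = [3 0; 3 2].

u(t) = C_2e^(3t), v(t) = C_1e^(2t) + 3C_2e^(3t)

Coefficient matrix A = [[3, 0], [3, 2]].
Characteristic polynomial det(A - λI) = λ^2 - 5λ + 6 = 0.
Eigenvalues λ = 2, 3.
For λ=2: (A-λI) row 1 is [1, 0], so an eigenvector is (0, 1).
For λ=3: (A-λI) row 2 is [3, -1], so an eigenvector is (1, 3).
General solution: C_1e^(2t)(0,1) + C_2e^(3t)(1,3).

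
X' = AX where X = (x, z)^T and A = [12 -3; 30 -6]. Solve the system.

x(t) = K_1e^(3t)sin(3t) - K_2e^(3t)cos(3t), z(t) = 3K_1e^(3t)sin(3t) - K_1e^(3t)cos(3t) - K_2e^(3t)sin(3t) - 3K_2e^(3t)cos(3t)

Coefficient matrix A = [[12, -3], [30, -6]].
Characteristic polynomial det(A - λI) = λ^2 - 6λ + 18 = 0.
Eigenvalues λ = 3 ± 3i (complex conjugate pair).
For λ=3+3i: an eigenvector is (0,-1) - i(1,3) = (0 - i, -1 - 3i).
A real fundamental pair from Re and Im of e^((3+3i)t)v: X_1 = e^(3t)(cos(3t)·(0,-1) + sin(3t)·(1,3)), X_2 = e^(3t)(sin(3t)·(0,-1) - cos(3t)·(1,3)).
General solution: K_1X_1 + K_2X_2.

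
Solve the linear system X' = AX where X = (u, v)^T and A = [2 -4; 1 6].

Coefficient matrix A = [[2, -4], [1, 6]].
Characteristic polynomial det(A - λI) = λ^2 - 8λ + 16 = 0.
Single eigenvalue λ = 4 with algebraic multiplicity 2.
Eigenvector v = (2,-1); generalized eigenvector w with (A-λI)w=v is (1,-1).
General solution: e^(4t)[C_1·v + C_2·(t·v + w)].

u(t) = 2C_1e^(4t) + 2C_2te^(4t) + C_2e^(4t), v(t) = -C_1e^(4t) - C_2te^(4t) - C_2e^(4t)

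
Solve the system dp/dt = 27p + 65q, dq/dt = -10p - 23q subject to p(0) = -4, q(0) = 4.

p(t) = 32e^(2t)sin(5t) - 4e^(2t)cos(5t), q(t) = -12e^(2t)sin(5t) + 4e^(2t)cos(5t)

Coefficient matrix A = [[27, 65], [-10, -23]].
Characteristic polynomial det(A - λI) = λ^2 - 4λ + 29 = 0.
Eigenvalues λ = 2 ± 5i (complex conjugate pair).
For λ=2+5i: an eigenvector is (-3,1) - i(-2,1) = (-3 + 2i, 1 - i).
A real fundamental pair from Re and Im of e^((2+5i)t)v: X_1 = e^(2t)(cos(5t)·(-3,1) + sin(5t)·(-2,1)), X_2 = e^(2t)(sin(5t)·(-3,1) - cos(5t)·(-2,1)).
General solution: c_1X_1 + c_2X_2.
Applying p(0)=-4, q(0)=4 gives c_1=-4, c_2=-8.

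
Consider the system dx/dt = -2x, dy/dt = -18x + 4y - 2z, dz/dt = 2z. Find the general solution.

x(t) = C_3e^(-2t), y(t) = C_1e^(2t) + C_2e^(4t) + 3C_3e^(-2t), z(t) = C_1e^(2t)

Coefficient matrix A = [[-2, 0, 0], [-18, 4, -2], [0, 0, 2]].
det(A - λI) = 0 gives eigenvalues λ = 2, 4, -2.
For λ=2: eigenvector (0,1,1).
For λ=4: eigenvector (0,1,0).
For λ=-2: eigenvector (1,3,0).
General solution: C_1e^(2t)(0,1,1) + C_2e^(4t)(0,1,0) + C_3e^(-2t)(1,3,0).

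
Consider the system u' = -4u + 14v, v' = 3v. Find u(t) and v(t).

u(t) = -K_1e^(-4t) - 2K_2e^(3t), v(t) = -K_2e^(3t)

Coefficient matrix A = [[-4, 14], [0, 3]].
Characteristic polynomial det(A - λI) = λ^2 + λ - 12 = 0.
Eigenvalues λ = -4, 3.
For λ=-4: (A-λI) row 1 is [0, 14], so an eigenvector is (-1, 0).
For λ=3: (A-λI) row 1 is [-7, 14], so an eigenvector is (-2, -1).
General solution: K_1e^(-4t)(-1,0) + K_2e^(3t)(-2,-1).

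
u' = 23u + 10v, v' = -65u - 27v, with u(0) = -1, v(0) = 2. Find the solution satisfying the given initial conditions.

u(t) = -e^(-2t)sin(5t) - e^(-2t)cos(5t), v(t) = 3e^(-2t)sin(5t) + 2e^(-2t)cos(5t)

Coefficient matrix A = [[23, 10], [-65, -27]].
Characteristic polynomial det(A - λI) = λ^2 + 4λ + 29 = 0.
Eigenvalues λ = -2 ± 5i (complex conjugate pair).
For λ=-2+5i: an eigenvector is (1,-2) - i(1,-3) = (1 - i, -2 + 3i).
A real fundamental pair from Re and Im of e^((-2+5i)t)v: X_1 = e^(-2t)(cos(5t)·(1,-2) + sin(5t)·(1,-3)), X_2 = e^(-2t)(sin(5t)·(1,-2) - cos(5t)·(1,-3)).
General solution: c_1X_1 + c_2X_2.
Applying u(0)=-1, v(0)=2 gives c_1=-1, c_2=0.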